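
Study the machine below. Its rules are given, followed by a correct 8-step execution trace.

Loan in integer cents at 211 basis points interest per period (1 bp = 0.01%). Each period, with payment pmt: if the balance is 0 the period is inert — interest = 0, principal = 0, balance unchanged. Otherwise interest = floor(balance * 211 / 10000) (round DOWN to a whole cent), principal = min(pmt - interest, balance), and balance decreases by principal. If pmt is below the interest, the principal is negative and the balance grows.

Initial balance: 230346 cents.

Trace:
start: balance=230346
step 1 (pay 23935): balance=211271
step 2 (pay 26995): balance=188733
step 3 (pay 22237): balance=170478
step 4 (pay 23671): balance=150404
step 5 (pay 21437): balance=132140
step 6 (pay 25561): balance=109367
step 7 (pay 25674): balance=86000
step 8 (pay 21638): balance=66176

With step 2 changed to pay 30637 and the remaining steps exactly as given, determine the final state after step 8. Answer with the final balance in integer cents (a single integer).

(re-executing from step 2 with the substitution; state before step 2: balance=211271)
step 2 (pay 30637): balance=185091
step 3 (pay 22237): balance=166759
step 4 (pay 23671): balance=146606
step 5 (pay 21437): balance=128262
step 6 (pay 25561): balance=105407
step 7 (pay 25674): balance=81957
step 8 (pay 21638): balance=62048

62048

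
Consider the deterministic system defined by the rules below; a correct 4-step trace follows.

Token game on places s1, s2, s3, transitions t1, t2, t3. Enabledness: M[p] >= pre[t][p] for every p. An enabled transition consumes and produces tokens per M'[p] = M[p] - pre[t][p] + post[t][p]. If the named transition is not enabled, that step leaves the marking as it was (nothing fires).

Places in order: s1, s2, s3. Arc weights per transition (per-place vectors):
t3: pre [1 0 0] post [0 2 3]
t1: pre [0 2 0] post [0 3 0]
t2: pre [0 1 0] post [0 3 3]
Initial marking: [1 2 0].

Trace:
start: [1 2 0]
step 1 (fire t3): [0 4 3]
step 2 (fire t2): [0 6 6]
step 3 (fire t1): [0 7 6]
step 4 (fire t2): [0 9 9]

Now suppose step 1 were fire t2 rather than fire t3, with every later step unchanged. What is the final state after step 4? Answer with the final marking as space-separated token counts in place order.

(re-executing from step 1 with the substitution; state before step 1: [1 2 0])
step 1 (fire t2): [1 4 3]
step 2 (fire t2): [1 6 6]
step 3 (fire t1): [1 7 6]
step 4 (fire t2): [1 9 9]

1 9 9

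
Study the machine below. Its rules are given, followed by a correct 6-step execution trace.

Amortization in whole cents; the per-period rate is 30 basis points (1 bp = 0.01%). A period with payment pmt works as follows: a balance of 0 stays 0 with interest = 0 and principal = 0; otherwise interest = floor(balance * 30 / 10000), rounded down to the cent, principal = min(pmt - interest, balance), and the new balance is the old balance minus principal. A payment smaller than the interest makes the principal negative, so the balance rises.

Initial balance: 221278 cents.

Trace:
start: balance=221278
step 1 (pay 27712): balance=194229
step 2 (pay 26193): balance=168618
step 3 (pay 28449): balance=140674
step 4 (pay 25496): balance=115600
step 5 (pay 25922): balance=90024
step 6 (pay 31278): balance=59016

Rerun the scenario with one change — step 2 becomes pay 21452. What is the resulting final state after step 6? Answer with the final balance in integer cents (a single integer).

(re-executing from step 2 with the substitution; state before step 2: balance=194229)
step 2 (pay 21452): balance=173359
step 3 (pay 28449): balance=145430
step 4 (pay 25496): balance=120370
step 5 (pay 25922): balance=94809
step 6 (pay 31278): balance=63815

63815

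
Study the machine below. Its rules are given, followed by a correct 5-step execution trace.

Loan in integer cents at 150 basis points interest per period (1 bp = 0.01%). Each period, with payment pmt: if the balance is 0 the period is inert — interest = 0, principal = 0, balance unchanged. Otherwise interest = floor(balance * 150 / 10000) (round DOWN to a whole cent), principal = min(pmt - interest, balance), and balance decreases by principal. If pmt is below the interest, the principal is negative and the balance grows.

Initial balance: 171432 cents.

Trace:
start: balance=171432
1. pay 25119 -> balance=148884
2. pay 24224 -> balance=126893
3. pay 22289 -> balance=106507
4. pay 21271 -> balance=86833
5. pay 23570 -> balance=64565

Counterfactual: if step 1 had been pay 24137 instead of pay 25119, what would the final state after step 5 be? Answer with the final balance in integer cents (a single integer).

65606

(re-executing from step 1 with the substitution; state before step 1: balance=171432)
1. pay 24137 -> balance=149866
2. pay 24224 -> balance=127889
3. pay 22289 -> balance=107518
4. pay 21271 -> balance=87859
5. pay 23570 -> balance=65606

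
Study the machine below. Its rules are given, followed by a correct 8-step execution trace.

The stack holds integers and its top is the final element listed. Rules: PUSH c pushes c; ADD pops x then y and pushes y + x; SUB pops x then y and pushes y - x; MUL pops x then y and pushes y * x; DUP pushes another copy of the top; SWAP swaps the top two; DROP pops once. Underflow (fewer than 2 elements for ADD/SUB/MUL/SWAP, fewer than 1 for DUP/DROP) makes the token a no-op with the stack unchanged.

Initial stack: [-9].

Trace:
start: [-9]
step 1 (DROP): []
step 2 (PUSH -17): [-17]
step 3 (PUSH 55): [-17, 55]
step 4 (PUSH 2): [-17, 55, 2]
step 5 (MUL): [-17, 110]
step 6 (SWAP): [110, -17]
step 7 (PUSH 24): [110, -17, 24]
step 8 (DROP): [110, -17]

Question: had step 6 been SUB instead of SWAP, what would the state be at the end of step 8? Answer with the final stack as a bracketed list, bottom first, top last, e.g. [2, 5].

[-127]

(re-executing from step 6 with the substitution; state before step 6: [-17, 110])
step 6 (SUB): [-127]
step 7 (PUSH 24): [-127, 24]
step 8 (DROP): [-127]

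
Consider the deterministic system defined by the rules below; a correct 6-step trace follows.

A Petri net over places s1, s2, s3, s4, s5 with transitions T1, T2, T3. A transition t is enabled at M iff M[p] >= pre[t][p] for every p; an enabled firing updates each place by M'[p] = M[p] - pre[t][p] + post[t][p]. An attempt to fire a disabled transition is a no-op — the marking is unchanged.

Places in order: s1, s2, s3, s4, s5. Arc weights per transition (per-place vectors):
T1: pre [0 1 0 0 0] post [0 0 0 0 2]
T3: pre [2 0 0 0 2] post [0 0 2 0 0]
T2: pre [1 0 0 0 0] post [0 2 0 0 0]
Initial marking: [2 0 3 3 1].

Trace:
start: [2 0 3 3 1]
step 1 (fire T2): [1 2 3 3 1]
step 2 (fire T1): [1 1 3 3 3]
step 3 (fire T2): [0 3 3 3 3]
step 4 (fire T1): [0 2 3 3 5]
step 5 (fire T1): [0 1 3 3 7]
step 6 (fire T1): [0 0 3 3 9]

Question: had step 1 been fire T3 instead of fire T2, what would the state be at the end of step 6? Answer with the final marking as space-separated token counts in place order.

1 0 3 3 5

(re-executing from step 1 with the substitution; state before step 1: [2 0 3 3 1])
step 1 (fire T3): [2 0 3 3 1]
step 2 (fire T1): [2 0 3 3 1]
step 3 (fire T2): [1 2 3 3 1]
step 4 (fire T1): [1 1 3 3 3]
step 5 (fire T1): [1 0 3 3 5]
step 6 (fire T1): [1 0 3 3 5]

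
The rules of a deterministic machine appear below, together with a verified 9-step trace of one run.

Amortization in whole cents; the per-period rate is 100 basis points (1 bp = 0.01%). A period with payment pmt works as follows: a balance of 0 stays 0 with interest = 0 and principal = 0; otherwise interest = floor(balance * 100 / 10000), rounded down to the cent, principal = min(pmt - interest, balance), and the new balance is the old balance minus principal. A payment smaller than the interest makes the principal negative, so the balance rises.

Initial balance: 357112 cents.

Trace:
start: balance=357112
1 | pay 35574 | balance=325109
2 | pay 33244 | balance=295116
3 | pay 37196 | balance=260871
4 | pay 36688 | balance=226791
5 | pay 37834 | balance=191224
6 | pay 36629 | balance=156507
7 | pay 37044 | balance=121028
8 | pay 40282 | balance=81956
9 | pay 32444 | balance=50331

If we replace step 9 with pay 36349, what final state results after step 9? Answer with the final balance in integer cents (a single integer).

46426

(re-executing from step 9 with the substitution; state before step 9: balance=81956)
9 | pay 36349 | balance=46426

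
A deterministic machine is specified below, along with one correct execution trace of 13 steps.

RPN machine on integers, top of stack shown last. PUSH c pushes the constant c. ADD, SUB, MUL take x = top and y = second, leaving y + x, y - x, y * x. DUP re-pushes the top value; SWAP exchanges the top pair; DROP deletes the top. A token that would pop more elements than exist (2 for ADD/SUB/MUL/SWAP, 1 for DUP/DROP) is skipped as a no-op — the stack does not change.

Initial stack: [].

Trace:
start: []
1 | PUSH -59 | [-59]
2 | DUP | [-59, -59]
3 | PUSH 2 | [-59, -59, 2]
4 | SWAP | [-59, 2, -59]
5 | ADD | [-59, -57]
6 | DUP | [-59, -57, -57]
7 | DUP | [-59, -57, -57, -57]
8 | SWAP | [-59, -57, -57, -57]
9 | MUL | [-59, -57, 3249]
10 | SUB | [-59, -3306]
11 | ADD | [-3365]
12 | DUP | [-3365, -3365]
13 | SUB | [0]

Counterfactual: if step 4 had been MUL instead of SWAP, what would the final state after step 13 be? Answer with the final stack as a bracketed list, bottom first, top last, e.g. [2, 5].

[0]

(re-executing from step 4 with the substitution; state before step 4: [-59, -59, 2])
4 | MUL | [-59, -118]
5 | ADD | [-177]
6 | DUP | [-177, -177]
7 | DUP | [-177, -177, -177]
8 | SWAP | [-177, -177, -177]
9 | MUL | [-177, 31329]
10 | SUB | [-31506]
11 | ADD | [-31506]
12 | DUP | [-31506, -31506]
13 | SUB | [0]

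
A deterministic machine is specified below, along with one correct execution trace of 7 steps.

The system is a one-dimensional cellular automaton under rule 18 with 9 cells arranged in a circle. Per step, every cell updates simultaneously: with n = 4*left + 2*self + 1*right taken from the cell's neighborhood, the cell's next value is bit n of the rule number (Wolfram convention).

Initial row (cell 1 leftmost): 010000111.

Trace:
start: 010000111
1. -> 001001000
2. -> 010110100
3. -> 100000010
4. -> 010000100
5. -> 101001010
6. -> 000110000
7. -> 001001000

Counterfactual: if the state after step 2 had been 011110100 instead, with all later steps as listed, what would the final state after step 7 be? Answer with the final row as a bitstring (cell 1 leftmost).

001001000

state after step 2 := 011110100
3. -> 100000010
4. -> 010000100
5. -> 101001010
6. -> 000110000
7. -> 001001000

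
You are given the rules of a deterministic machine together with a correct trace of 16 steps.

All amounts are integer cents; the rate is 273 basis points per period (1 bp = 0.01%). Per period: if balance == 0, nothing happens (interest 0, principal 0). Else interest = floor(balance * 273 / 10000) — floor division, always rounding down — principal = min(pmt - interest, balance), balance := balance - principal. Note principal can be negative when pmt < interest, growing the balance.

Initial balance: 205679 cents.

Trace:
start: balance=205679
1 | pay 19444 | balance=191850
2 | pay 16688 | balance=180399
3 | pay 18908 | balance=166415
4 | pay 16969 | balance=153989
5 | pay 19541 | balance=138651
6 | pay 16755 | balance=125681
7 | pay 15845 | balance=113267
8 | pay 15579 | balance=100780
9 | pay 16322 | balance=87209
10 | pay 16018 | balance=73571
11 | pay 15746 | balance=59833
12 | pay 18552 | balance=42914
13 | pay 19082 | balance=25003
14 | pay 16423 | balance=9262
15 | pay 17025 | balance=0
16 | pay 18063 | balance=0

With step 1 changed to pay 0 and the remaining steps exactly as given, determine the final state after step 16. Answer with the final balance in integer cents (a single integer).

(re-executing from step 1 with the substitution; state before step 1: balance=205679)
1 | pay 0 | balance=211294
2 | pay 16688 | balance=200374
3 | pay 18908 | balance=186936
4 | pay 16969 | balance=175070
5 | pay 19541 | balance=160308
6 | pay 16755 | balance=147929
7 | pay 15845 | balance=136122
8 | pay 15579 | balance=124259
9 | pay 16322 | balance=111329
10 | pay 16018 | balance=98350
11 | pay 15746 | balance=85288
12 | pay 18552 | balance=69064
13 | pay 19082 | balance=51867
14 | pay 16423 | balance=36859
15 | pay 17025 | balance=20840
16 | pay 18063 | balance=3345

3345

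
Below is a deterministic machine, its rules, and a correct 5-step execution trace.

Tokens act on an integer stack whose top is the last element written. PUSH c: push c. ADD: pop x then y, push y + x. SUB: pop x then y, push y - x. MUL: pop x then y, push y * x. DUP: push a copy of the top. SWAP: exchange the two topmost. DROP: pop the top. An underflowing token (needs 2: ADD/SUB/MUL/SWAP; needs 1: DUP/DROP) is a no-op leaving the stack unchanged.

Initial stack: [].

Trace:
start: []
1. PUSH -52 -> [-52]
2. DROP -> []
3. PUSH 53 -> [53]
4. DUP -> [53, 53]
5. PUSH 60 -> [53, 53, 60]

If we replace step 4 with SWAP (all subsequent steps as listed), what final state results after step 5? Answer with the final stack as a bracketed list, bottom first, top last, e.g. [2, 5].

(re-executing from step 4 with the substitution; state before step 4: [53])
4. SWAP -> [53]
5. PUSH 60 -> [53, 60]

[53, 60]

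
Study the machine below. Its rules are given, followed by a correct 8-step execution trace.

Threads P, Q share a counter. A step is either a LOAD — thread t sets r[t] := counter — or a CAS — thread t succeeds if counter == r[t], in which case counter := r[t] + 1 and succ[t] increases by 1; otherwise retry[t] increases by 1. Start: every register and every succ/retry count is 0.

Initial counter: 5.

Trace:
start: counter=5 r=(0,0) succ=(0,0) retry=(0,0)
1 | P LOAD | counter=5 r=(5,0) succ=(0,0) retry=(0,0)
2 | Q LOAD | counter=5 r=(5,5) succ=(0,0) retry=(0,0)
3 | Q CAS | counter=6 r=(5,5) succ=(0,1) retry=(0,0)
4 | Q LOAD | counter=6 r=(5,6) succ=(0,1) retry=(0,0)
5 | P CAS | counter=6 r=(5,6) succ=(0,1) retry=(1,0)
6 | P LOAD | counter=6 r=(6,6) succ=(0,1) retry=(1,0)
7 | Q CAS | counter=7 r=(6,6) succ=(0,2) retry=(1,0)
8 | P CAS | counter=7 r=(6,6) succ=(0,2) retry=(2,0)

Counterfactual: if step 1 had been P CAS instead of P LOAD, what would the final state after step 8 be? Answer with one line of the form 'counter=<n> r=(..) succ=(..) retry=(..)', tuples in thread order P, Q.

counter=7 r=(6,6) succ=(0,2) retry=(3,0)

(re-executing from step 1 with the substitution; state before step 1: counter=5 r=(0,0) succ=(0,0) retry=(0,0))
1 | P CAS | counter=5 r=(0,0) succ=(0,0) retry=(1,0)
2 | Q LOAD | counter=5 r=(0,5) succ=(0,0) retry=(1,0)
3 | Q CAS | counter=6 r=(0,5) succ=(0,1) retry=(1,0)
4 | Q LOAD | counter=6 r=(0,6) succ=(0,1) retry=(1,0)
5 | P CAS | counter=6 r=(0,6) succ=(0,1) retry=(2,0)
6 | P LOAD | counter=6 r=(6,6) succ=(0,1) retry=(2,0)
7 | Q CAS | counter=7 r=(6,6) succ=(0,2) retry=(2,0)
8 | P CAS | counter=7 r=(6,6) succ=(0,2) retry=(3,0)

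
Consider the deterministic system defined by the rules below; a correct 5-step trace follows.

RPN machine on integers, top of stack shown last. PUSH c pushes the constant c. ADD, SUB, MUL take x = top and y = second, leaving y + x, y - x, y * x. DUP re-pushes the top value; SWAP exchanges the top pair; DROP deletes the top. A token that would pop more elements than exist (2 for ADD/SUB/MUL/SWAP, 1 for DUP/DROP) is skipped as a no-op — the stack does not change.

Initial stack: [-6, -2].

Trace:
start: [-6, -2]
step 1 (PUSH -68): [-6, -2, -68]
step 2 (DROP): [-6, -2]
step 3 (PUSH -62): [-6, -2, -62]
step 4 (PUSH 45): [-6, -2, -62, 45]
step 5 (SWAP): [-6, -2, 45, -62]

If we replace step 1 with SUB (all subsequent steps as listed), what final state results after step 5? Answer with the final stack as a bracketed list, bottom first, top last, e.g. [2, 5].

[45, -62]

(re-executing from step 1 with the substitution; state before step 1: [-6, -2])
step 1 (SUB): [-4]
step 2 (DROP): []
step 3 (PUSH -62): [-62]
step 4 (PUSH 45): [-62, 45]
step 5 (SWAP): [45, -62]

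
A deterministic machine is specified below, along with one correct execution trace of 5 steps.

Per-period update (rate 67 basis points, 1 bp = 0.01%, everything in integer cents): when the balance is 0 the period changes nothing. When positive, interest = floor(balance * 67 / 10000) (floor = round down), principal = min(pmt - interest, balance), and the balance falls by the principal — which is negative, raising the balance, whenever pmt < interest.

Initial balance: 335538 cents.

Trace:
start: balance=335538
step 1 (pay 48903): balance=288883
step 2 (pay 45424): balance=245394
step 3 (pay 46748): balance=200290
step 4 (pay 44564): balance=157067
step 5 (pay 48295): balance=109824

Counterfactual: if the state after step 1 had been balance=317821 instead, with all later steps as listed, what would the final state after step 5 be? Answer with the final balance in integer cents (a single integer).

state after step 1 := balance=317821
step 2 (pay 45424): balance=274526
step 3 (pay 46748): balance=229617
step 4 (pay 44564): balance=186591
step 5 (pay 48295): balance=139546

139546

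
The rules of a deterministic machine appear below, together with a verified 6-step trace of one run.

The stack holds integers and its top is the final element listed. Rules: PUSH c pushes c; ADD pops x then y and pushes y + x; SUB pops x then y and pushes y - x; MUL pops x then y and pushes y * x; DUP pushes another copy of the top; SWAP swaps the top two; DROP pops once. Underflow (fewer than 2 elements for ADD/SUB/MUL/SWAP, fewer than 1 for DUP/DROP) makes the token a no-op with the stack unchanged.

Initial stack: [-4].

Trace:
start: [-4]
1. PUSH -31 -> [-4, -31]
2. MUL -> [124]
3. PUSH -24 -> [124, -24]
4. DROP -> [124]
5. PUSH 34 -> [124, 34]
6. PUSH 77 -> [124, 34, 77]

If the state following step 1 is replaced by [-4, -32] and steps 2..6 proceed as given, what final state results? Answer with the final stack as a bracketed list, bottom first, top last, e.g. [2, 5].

[128, 34, 77]

state after step 1 := [-4, -32]
2. MUL -> [128]
3. PUSH -24 -> [128, -24]
4. DROP -> [128]
5. PUSH 34 -> [128, 34]
6. PUSH 77 -> [128, 34, 77]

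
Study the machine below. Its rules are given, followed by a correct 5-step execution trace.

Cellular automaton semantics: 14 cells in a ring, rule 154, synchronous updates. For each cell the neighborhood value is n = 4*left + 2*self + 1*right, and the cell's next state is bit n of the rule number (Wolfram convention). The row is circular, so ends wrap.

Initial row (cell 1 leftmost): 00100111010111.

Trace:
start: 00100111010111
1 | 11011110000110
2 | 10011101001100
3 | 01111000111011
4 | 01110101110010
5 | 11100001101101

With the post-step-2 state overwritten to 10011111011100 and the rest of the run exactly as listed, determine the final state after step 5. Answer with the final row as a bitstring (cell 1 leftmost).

11111001101101

state after step 2 := 10011111011100
3 | 01111110011011
4 | 01111101110010
5 | 11111001101101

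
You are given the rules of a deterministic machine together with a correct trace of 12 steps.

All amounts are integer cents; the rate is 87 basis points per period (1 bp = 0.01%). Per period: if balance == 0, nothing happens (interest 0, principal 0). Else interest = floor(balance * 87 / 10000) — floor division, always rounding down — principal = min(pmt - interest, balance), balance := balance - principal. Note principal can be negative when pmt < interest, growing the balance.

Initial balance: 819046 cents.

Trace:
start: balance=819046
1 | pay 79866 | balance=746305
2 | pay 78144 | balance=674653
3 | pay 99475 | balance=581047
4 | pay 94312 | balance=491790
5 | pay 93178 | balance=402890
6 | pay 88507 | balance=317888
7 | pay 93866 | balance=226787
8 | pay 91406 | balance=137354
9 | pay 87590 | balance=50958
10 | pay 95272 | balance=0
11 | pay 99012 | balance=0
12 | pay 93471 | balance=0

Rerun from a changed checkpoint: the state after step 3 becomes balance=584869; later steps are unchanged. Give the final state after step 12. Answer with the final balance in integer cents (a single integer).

state after step 3 := balance=584869
4 | pay 94312 | balance=495645
5 | pay 93178 | balance=406779
6 | pay 88507 | balance=321810
7 | pay 93866 | balance=230743
8 | pay 91406 | balance=141344
9 | pay 87590 | balance=54983
10 | pay 95272 | balance=0
11 | pay 99012 | balance=0
12 | pay 93471 | balance=0

0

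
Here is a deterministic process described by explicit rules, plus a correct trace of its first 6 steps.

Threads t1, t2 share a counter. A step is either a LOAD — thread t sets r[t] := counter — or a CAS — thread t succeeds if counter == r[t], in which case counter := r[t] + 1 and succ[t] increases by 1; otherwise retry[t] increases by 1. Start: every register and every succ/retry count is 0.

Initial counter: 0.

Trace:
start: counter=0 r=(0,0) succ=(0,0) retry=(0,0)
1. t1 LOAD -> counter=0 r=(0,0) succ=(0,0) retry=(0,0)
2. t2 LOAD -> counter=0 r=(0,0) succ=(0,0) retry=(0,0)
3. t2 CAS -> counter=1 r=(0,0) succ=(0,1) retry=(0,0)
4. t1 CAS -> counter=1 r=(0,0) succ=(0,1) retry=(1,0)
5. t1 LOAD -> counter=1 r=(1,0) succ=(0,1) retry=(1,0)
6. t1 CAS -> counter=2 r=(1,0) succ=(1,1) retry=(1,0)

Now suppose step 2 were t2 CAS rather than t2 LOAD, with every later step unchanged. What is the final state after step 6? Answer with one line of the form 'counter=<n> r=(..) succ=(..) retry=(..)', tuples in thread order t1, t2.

counter=2 r=(1,0) succ=(1,1) retry=(1,1)

(re-executing from step 2 with the substitution; state before step 2: counter=0 r=(0,0) succ=(0,0) retry=(0,0))
2. t2 CAS -> counter=1 r=(0,0) succ=(0,1) retry=(0,0)
3. t2 CAS -> counter=1 r=(0,0) succ=(0,1) retry=(0,1)
4. t1 CAS -> counter=1 r=(0,0) succ=(0,1) retry=(1,1)
5. t1 LOAD -> counter=1 r=(1,0) succ=(0,1) retry=(1,1)
6. t1 CAS -> counter=2 r=(1,0) succ=(1,1) retry=(1,1)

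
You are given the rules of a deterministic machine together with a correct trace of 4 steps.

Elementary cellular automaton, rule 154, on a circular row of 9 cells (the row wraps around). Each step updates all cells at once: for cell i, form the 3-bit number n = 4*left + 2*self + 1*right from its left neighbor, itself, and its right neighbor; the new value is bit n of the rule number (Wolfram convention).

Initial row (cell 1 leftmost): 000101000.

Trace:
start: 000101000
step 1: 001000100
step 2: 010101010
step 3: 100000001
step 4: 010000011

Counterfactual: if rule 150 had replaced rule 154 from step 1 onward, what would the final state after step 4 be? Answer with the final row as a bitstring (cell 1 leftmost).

110101011

(re-executing steps 1..4 under rule 150; state before step 1: 000101000)
step 1: 001101100
step 2: 010000010
step 3: 111000111
step 4: 110101011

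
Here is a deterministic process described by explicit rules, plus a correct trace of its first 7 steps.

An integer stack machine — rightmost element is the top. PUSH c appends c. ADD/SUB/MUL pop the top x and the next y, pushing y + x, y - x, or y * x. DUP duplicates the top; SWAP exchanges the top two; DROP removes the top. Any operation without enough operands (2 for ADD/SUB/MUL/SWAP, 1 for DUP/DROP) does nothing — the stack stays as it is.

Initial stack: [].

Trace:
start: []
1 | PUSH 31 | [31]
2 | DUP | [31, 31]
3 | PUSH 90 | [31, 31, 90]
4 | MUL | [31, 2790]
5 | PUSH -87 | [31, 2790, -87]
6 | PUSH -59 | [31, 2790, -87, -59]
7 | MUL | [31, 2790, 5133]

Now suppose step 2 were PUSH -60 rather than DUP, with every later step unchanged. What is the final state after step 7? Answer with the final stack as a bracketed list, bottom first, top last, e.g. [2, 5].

(re-executing from step 2 with the substitution; state before step 2: [31])
2 | PUSH -60 | [31, -60]
3 | PUSH 90 | [31, -60, 90]
4 | MUL | [31, -5400]
5 | PUSH -87 | [31, -5400, -87]
6 | PUSH -59 | [31, -5400, -87, -59]
7 | MUL | [31, -5400, 5133]

[31, -5400, 5133]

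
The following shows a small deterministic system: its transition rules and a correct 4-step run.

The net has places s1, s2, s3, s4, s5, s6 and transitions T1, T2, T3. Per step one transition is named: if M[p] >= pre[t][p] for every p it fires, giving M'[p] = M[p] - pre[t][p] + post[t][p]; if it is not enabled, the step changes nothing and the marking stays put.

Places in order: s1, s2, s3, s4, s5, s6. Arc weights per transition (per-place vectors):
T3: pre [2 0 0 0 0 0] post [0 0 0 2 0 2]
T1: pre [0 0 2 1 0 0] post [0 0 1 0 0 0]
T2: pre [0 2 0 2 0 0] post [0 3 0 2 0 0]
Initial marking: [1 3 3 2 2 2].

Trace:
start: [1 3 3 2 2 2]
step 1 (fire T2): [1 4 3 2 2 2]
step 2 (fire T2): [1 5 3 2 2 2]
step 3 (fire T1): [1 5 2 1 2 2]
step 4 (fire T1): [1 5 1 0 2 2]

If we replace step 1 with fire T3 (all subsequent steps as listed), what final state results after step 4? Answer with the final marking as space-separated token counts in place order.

(re-executing from step 1 with the substitution; state before step 1: [1 3 3 2 2 2])
step 1 (fire T3): [1 3 3 2 2 2]
step 2 (fire T2): [1 4 3 2 2 2]
step 3 (fire T1): [1 4 2 1 2 2]
step 4 (fire T1): [1 4 1 0 2 2]

1 4 1 0 2 2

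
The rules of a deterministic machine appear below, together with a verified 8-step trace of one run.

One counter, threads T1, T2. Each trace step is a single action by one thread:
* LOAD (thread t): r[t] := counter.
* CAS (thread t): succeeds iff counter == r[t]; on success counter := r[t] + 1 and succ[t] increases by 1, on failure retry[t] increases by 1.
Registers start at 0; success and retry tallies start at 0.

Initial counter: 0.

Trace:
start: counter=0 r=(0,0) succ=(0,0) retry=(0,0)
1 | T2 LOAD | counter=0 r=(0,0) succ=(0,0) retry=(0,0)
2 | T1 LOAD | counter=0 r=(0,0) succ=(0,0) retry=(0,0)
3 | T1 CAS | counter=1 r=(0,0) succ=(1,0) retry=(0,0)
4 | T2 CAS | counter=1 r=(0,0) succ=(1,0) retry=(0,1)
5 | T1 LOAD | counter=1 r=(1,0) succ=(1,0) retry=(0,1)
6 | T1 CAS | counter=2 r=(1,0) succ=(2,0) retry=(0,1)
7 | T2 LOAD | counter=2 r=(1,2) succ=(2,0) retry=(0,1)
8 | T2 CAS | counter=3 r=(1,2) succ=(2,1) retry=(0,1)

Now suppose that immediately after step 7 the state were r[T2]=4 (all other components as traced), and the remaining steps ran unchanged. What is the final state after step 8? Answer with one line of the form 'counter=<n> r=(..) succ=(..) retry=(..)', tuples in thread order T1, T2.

state after step 7 := counter=2 r=(1,4) succ=(2,0) retry=(0,1)
8 | T2 CAS | counter=2 r=(1,4) succ=(2,0) retry=(0,2)

counter=2 r=(1,4) succ=(2,0) retry=(0,2)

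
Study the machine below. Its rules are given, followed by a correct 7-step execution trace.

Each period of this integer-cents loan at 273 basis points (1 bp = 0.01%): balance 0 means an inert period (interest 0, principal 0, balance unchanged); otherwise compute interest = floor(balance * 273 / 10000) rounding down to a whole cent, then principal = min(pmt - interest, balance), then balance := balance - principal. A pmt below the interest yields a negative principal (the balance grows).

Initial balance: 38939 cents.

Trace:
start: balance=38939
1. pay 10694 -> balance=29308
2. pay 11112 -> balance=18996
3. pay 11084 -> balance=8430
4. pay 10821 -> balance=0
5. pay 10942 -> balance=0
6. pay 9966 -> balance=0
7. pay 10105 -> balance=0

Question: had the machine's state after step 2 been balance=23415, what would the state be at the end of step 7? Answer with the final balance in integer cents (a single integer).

state after step 2 := balance=23415
3. pay 11084 -> balance=12970
4. pay 10821 -> balance=2503
5. pay 10942 -> balance=0
6. pay 9966 -> balance=0
7. pay 10105 -> balance=0

0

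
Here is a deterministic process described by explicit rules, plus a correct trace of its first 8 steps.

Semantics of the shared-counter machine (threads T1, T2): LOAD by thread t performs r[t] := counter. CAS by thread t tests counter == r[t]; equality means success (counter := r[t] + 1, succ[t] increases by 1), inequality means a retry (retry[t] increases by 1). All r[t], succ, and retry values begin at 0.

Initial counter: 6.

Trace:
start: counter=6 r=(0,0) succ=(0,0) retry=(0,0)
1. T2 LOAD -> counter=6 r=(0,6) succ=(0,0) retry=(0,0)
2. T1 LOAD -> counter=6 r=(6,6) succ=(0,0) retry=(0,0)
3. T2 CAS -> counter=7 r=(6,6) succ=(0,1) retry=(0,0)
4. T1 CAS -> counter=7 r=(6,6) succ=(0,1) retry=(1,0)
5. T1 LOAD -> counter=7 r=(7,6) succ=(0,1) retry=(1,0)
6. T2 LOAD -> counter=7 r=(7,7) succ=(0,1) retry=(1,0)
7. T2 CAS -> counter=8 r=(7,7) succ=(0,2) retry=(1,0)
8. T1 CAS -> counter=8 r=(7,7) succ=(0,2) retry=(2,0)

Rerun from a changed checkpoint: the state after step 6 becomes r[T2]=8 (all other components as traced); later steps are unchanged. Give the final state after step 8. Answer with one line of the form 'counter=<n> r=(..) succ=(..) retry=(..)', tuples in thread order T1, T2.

counter=8 r=(7,8) succ=(1,1) retry=(1,1)

state after step 6 := counter=7 r=(7,8) succ=(0,1) retry=(1,0)
7. T2 CAS -> counter=7 r=(7,8) succ=(0,1) retry=(1,1)
8. T1 CAS -> counter=8 r=(7,8) succ=(1,1) retry=(1,1)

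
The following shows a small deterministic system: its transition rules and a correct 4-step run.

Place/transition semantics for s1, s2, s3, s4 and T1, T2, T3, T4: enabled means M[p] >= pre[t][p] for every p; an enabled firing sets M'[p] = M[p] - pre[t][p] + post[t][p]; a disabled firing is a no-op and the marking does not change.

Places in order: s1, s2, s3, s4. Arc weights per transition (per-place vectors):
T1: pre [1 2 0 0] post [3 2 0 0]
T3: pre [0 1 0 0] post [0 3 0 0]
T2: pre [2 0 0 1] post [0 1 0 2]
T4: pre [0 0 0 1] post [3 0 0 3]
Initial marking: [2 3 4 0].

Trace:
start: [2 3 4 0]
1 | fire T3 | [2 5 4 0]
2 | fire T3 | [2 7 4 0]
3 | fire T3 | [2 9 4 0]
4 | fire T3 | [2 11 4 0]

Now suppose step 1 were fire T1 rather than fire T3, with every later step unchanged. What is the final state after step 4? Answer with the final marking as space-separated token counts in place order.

4 9 4 0

(re-executing from step 1 with the substitution; state before step 1: [2 3 4 0])
1 | fire T1 | [4 3 4 0]
2 | fire T3 | [4 5 4 0]
3 | fire T3 | [4 7 4 0]
4 | fire T3 | [4 9 4 0]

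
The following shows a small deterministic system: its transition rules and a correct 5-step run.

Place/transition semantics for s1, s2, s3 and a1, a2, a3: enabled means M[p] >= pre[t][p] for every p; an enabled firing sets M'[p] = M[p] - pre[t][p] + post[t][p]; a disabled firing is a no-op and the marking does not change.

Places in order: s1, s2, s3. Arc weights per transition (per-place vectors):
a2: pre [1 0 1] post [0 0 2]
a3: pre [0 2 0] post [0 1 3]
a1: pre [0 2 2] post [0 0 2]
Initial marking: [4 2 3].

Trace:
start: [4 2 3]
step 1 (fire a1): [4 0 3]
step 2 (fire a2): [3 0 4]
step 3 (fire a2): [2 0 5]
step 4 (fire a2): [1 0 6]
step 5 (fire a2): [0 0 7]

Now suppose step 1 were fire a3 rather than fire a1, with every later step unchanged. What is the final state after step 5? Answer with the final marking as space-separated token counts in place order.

0 1 10

(re-executing from step 1 with the substitution; state before step 1: [4 2 3])
step 1 (fire a3): [4 1 6]
step 2 (fire a2): [3 1 7]
step 3 (fire a2): [2 1 8]
step 4 (fire a2): [1 1 9]
step 5 (fire a2): [0 1 10]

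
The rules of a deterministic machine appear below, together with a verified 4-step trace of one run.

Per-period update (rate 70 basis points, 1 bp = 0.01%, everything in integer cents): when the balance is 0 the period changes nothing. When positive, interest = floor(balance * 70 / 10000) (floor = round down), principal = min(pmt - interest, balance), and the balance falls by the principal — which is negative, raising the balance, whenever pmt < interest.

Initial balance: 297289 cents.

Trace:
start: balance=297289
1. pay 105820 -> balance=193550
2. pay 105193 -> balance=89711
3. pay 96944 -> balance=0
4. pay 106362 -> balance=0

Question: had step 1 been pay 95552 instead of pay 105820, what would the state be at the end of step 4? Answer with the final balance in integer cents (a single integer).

0

(re-executing from step 1 with the substitution; state before step 1: balance=297289)
1. pay 95552 -> balance=203818
2. pay 105193 -> balance=100051
3. pay 96944 -> balance=3807
4. pay 106362 -> balance=0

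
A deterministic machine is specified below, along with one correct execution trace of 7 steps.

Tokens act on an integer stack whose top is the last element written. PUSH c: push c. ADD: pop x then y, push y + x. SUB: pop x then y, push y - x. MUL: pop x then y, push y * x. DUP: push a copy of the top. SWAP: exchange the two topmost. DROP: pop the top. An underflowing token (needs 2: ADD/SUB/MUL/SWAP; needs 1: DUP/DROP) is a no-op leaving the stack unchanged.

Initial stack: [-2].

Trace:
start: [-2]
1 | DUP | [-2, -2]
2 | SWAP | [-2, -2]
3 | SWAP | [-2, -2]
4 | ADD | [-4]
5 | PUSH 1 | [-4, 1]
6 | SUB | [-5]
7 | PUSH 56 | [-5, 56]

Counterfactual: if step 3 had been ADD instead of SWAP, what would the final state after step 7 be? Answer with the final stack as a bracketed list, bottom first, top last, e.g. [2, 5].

(re-executing from step 3 with the substitution; state before step 3: [-2, -2])
3 | ADD | [-4]
4 | ADD | [-4]
5 | PUSH 1 | [-4, 1]
6 | SUB | [-5]
7 | PUSH 56 | [-5, 56]

[-5, 56]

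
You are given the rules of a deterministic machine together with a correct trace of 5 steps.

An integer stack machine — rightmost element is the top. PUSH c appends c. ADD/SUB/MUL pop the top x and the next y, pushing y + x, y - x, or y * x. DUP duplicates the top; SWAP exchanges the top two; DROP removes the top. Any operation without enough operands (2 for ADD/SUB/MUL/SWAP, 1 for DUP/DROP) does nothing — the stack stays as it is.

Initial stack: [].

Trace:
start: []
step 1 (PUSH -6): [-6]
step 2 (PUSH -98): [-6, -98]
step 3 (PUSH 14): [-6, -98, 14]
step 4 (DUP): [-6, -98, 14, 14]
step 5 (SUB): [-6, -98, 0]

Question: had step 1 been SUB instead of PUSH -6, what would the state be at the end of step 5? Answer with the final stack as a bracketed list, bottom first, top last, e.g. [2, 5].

(re-executing from step 1 with the substitution; state before step 1: [])
step 1 (SUB): []
step 2 (PUSH -98): [-98]
step 3 (PUSH 14): [-98, 14]
step 4 (DUP): [-98, 14, 14]
step 5 (SUB): [-98, 0]

[-98, 0]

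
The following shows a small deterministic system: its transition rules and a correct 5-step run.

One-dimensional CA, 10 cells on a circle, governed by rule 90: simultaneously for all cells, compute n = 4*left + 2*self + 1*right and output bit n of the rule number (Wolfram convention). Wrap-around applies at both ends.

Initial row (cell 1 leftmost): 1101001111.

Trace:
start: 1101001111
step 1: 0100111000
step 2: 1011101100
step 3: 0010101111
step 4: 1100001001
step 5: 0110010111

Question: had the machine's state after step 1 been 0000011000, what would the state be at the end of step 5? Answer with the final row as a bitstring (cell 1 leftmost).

1110000001

state after step 1 := 0000011000
step 2: 0000111100
step 3: 0001100110
step 4: 0011111111
step 5: 1110000001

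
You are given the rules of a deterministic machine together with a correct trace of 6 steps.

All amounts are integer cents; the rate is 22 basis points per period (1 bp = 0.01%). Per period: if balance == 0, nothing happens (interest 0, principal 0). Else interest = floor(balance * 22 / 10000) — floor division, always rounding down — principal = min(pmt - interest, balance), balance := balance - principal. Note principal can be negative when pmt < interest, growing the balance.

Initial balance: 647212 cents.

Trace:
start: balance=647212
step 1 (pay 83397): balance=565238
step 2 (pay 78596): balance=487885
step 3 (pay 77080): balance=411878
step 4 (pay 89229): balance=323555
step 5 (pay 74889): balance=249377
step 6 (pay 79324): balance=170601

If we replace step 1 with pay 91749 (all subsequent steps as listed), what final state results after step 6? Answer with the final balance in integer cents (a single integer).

(re-executing from step 1 with the substitution; state before step 1: balance=647212)
step 1 (pay 91749): balance=556886
step 2 (pay 78596): balance=479515
step 3 (pay 77080): balance=403489
step 4 (pay 89229): balance=315147
step 5 (pay 74889): balance=240951
step 6 (pay 79324): balance=162157

162157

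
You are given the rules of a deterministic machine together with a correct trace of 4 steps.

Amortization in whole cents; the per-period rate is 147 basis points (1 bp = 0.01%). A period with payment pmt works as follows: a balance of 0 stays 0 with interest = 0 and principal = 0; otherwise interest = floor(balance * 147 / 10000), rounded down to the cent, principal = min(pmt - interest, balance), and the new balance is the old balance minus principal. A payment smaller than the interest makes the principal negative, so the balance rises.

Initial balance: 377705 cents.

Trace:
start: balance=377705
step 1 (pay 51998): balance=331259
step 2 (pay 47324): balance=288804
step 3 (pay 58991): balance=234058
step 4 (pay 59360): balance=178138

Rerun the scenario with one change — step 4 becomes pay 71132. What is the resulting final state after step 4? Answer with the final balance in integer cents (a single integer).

(re-executing from step 4 with the substitution; state before step 4: balance=234058)
step 4 (pay 71132): balance=166366

166366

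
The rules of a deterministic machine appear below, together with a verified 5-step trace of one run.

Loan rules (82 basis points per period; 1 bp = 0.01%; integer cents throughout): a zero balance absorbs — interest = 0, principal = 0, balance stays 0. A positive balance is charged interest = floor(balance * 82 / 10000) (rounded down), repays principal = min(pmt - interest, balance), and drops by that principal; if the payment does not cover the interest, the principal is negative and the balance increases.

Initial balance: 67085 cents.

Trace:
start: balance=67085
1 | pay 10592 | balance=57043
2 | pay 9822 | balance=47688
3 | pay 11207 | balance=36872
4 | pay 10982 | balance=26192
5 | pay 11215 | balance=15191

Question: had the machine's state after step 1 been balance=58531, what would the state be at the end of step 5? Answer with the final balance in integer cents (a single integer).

16728

state after step 1 := balance=58531
2 | pay 9822 | balance=49188
3 | pay 11207 | balance=38384
4 | pay 10982 | balance=27716
5 | pay 11215 | balance=16728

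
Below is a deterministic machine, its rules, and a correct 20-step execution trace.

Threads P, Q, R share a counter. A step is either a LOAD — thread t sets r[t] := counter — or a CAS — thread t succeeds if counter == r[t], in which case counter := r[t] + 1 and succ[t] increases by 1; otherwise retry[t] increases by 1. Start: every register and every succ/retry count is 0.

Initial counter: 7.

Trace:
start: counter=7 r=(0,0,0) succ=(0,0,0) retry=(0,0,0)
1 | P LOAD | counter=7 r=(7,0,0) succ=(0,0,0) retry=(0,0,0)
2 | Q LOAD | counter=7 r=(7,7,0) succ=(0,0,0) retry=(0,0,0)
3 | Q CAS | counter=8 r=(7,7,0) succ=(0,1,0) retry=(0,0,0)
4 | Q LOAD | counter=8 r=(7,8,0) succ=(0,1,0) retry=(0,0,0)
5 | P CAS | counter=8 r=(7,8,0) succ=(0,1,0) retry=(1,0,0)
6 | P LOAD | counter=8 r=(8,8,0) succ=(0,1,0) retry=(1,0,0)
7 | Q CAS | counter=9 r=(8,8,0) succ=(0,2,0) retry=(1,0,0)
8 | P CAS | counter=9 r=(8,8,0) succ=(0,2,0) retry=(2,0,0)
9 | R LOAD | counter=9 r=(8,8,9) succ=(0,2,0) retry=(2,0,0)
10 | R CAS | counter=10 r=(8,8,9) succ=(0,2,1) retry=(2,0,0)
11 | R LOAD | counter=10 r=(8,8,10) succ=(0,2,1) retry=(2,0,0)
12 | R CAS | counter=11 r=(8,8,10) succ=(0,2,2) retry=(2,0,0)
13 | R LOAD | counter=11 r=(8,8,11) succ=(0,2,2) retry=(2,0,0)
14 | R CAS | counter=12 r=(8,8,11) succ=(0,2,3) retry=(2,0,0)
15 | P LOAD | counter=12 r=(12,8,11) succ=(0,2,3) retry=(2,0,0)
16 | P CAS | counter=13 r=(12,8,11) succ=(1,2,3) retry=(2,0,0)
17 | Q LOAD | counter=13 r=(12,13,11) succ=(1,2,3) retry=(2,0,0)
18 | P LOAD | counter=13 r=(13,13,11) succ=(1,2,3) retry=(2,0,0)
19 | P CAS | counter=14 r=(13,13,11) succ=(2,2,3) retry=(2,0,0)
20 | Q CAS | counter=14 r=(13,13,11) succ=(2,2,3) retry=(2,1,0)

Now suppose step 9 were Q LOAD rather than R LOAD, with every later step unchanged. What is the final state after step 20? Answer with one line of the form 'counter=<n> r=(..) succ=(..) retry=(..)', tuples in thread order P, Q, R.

counter=13 r=(12,12,10) succ=(2,2,2) retry=(2,1,1)

(re-executing from step 9 with the substitution; state before step 9: counter=9 r=(8,8,0) succ=(0,2,0) retry=(2,0,0))
9 | Q LOAD | counter=9 r=(8,9,0) succ=(0,2,0) retry=(2,0,0)
10 | R CAS | counter=9 r=(8,9,0) succ=(0,2,0) retry=(2,0,1)
11 | R LOAD | counter=9 r=(8,9,9) succ=(0,2,0) retry=(2,0,1)
12 | R CAS | counter=10 r=(8,9,9) succ=(0,2,1) retry=(2,0,1)
13 | R LOAD | counter=10 r=(8,9,10) succ=(0,2,1) retry=(2,0,1)
14 | R CAS | counter=11 r=(8,9,10) succ=(0,2,2) retry=(2,0,1)
15 | P LOAD | counter=11 r=(11,9,10) succ=(0,2,2) retry=(2,0,1)
16 | P CAS | counter=12 r=(11,9,10) succ=(1,2,2) retry=(2,0,1)
17 | Q LOAD | counter=12 r=(11,12,10) succ=(1,2,2) retry=(2,0,1)
18 | P LOAD | counter=12 r=(12,12,10) succ=(1,2,2) retry=(2,0,1)
19 | P CAS | counter=13 r=(12,12,10) succ=(2,2,2) retry=(2,0,1)
20 | Q CAS | counter=13 r=(12,12,10) succ=(2,2,2) retry=(2,1,1)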